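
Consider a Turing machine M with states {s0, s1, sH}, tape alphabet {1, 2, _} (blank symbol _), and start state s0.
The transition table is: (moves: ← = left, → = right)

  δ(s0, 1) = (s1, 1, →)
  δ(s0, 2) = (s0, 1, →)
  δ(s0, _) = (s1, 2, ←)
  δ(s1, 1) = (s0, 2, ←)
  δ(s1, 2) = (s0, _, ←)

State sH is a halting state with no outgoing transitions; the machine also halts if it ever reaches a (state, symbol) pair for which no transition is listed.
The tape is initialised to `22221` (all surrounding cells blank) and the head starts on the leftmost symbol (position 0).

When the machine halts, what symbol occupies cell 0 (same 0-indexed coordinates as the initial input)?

1

s0 | [2]2221_   read 2 → write 1, move →, go to s0
s0 | 1[2]221_   read 2 → write 1, move →, go to s0
s0 | 11[2]21_   read 2 → write 1, move →, go to s0
s0 | 111[2]1_   read 2 → write 1, move →, go to s0
s0 | 1111[1]_   read 1 → write 1, move →, go to s1
s1 | 11111[_]
Cell 0 holds 1 when M halts.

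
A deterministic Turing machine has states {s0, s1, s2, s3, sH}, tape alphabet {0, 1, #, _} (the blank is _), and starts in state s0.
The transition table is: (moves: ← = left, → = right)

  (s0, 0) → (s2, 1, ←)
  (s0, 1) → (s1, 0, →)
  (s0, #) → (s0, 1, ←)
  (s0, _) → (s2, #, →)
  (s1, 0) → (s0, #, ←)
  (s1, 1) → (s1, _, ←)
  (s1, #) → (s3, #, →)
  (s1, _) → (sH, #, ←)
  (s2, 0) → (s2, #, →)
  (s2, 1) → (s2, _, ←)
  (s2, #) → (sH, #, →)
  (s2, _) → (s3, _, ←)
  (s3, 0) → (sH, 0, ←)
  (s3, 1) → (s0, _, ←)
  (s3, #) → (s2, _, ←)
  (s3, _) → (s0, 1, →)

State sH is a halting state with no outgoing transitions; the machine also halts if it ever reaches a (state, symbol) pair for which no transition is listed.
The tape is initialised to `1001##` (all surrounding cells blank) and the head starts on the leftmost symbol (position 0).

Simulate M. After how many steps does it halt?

s0 | __[1]001##   read 1 → write 0, move →, go to s1
s1 | __0[0]01##   read 0 → write #, move ←, go to s0
s0 | __[0]#01##   read 0 → write 1, move ←, go to s2
s2 | _[_]1#01##   read _ → write _, move ←, go to s3
s3 | [_]_1#01##   read _ → write 1, move →, go to s0
s0 | 1[_]1#01##   read _ → write #, move →, go to s2
s2 | 1#[1]#01##   read 1 → write _, move ←, go to s2
s2 | 1[#]_#01##   read # → write #, move →, go to sH
sH | 1#[_]#01##
M halts after 8 transitions.

8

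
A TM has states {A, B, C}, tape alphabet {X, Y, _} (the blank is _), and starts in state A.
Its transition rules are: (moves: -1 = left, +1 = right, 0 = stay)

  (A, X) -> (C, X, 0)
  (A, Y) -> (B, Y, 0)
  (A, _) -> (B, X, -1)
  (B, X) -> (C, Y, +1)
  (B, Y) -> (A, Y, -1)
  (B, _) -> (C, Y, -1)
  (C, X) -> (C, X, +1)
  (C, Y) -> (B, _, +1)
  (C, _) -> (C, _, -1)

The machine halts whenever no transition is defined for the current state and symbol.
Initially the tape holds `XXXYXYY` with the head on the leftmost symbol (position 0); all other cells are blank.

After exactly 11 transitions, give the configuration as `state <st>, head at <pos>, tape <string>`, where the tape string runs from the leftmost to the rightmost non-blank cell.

state=A head=0 tape=[X]XXYXYY   (A,X)→(C,X,0)
state=C head=0 tape=[X]XXYXYY   (C,X)→(C,X,+1)
state=C head=1 tape=X[X]XYXYY   (C,X)→(C,X,+1)
state=C head=2 tape=XX[X]YXYY   (C,X)→(C,X,+1)
state=C head=3 tape=XXX[Y]XYY   (C,Y)→(B,_,+1)
state=B head=4 tape=XXX_[X]YY   (B,X)→(C,Y,+1)
state=C head=5 tape=XXX_Y[Y]Y   (C,Y)→(B,_,+1)
state=B head=6 tape=XXX_Y_[Y]   (B,Y)→(A,Y,-1)
state=A head=5 tape=XXX_Y[_]Y   (A,_)→(B,X,-1)
state=B head=4 tape=XXX_[Y]XY   (B,Y)→(A,Y,-1)
state=A head=3 tape=XXX[_]YXY   (A,_)→(B,X,-1)
state=B head=2 tape=XX[X]XYXY
After 11 steps: state B, head at 2, tape XXXXYXY.

state B, head at 2, tape XXXXYXY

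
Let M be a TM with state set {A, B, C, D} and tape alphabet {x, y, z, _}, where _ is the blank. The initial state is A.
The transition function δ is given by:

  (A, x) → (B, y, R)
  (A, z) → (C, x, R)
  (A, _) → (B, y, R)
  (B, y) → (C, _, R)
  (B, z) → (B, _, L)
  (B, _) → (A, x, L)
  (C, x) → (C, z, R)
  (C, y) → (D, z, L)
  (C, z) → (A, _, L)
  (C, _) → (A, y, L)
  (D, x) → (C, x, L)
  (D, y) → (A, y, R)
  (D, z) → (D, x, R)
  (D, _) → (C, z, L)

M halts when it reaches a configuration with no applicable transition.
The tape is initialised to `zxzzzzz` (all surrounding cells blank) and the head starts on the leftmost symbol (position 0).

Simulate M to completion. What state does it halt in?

A | [z]xzzzzz   read z → write x, move R, go to C
C | x[x]zzzzz   read x → write z, move R, go to C
C | xz[z]zzzz   read z → write _, move L, go to A
A | x[z]_zzzz   read z → write x, move R, go to C
C | xx[_]zzzz   read _ → write y, move L, go to A
A | x[x]yzzzz   read x → write y, move R, go to B
B | xy[y]zzzz   read y → write _, move R, go to C
C | xy_[z]zzz   read z → write _, move L, go to A
A | xy[_]_zzz   read _ → write y, move R, go to B
B | xyy[_]zzz   read _ → write x, move L, go to A
A | xy[y]xzzz
No transition is defined for (A, y); M halts in state A.

A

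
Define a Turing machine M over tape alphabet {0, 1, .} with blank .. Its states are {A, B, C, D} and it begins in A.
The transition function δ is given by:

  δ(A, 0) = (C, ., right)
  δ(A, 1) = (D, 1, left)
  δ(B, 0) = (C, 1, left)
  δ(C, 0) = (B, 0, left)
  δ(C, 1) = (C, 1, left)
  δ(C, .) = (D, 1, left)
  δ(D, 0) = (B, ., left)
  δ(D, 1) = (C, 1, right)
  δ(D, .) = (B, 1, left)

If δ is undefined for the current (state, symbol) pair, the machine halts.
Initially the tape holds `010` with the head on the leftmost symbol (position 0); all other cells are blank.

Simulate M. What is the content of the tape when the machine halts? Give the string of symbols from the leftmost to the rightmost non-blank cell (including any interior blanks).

state=A head=0 tape=..[0]10   (A,0)→(C,.,right)
state=C head=1 tape=...[1]0   (C,1)→(C,1,left)
state=C head=0 tape=..[.]10   (C,.)→(D,1,left)
state=D head=-1 tape=.[.]110   (D,.)→(B,1,left)
state=B head=-2 tape=[.]1110
The non-blank tape span at halt is 1110.

1110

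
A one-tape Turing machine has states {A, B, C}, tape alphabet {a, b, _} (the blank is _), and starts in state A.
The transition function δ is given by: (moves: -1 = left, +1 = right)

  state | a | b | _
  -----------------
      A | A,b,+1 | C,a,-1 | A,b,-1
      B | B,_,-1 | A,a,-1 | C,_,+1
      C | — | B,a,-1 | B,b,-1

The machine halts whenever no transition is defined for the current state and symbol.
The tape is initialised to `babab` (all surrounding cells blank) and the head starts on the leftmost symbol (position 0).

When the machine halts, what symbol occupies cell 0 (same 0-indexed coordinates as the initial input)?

a

state=A head=0 tape=__[b]abab   (A,b)→(C,a,-1)
state=C head=-1 tape=_[_]aabab   (C,_)→(B,b,-1)
state=B head=-2 tape=[_]baabab   (B,_)→(C,_,+1)
state=C head=-1 tape=_[b]aabab   (C,b)→(B,a,-1)
state=B head=-2 tape=[_]aaabab   (B,_)→(C,_,+1)
state=C head=-1 tape=_[a]aabab
Cell 0 holds a when M halts.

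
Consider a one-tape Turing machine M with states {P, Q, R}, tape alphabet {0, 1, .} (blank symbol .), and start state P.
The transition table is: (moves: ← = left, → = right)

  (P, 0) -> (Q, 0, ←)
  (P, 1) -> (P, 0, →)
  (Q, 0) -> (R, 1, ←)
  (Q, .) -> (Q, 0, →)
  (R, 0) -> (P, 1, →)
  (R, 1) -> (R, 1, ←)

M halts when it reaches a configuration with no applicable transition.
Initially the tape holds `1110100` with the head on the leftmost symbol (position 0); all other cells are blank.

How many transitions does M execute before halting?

21

P | .[1]110100   read 1 → write 0, move →, go to P
P | .0[1]10100   read 1 → write 0, move →, go to P
P | .00[1]0100   read 1 → write 0, move →, go to P
P | .000[0]100   read 0 → write 0, move ←, go to Q
Q | .00[0]0100   read 0 → write 1, move ←, go to R
R | .0[0]10100   read 0 → write 1, move →, go to P
P | .01[1]0100   read 1 → write 0, move →, go to P
P | .010[0]100   read 0 → write 0, move ←, go to Q
Q | .01[0]0100   read 0 → write 1, move ←, go to R
R | .0[1]10100   read 1 → write 1, move ←, go to R
R | .[0]110100   read 0 → write 1, move →, go to P
P | .1[1]10100   read 1 → write 0, move →, go to P
P | .10[1]0100   read 1 → write 0, move →, go to P
P | .100[0]100   read 0 → write 0, move ←, go to Q
Q | .10[0]0100   read 0 → write 1, move ←, go to R
R | .1[0]10100   read 0 → write 1, move →, go to P
P | .11[1]0100   read 1 → write 0, move →, go to P
P | .110[0]100   read 0 → write 0, move ←, go to Q
Q | .11[0]0100   read 0 → write 1, move ←, go to R
R | .1[1]10100   read 1 → write 1, move ←, go to R
R | .[1]110100   read 1 → write 1, move ←, go to R
R | [.]1110100
M halts after 21 transitions.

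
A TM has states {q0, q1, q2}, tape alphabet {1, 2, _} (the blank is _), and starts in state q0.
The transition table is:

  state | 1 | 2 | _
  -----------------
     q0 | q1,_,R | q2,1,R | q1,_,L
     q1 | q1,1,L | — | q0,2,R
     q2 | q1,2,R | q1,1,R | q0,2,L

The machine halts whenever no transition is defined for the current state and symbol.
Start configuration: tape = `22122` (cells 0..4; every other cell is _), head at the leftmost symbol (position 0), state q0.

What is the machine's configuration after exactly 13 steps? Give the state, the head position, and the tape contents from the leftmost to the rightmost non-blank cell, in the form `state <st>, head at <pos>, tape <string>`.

q0 | _[2]2122   read 2 → write 1, move R, go to q2
q2 | _1[2]122   read 2 → write 1, move R, go to q1
q1 | _11[1]22   read 1 → write 1, move L, go to q1
q1 | _1[1]122   read 1 → write 1, move L, go to q1
q1 | _[1]1122   read 1 → write 1, move L, go to q1
q1 | [_]11122   read _ → write 2, move R, go to q0
q0 | 2[1]1122   read 1 → write _, move R, go to q1
q1 | 2_[1]122   read 1 → write 1, move L, go to q1
q1 | 2[_]1122   read _ → write 2, move R, go to q0
q0 | 22[1]122   read 1 → write _, move R, go to q1
q1 | 22_[1]22   read 1 → write 1, move L, go to q1
q1 | 22[_]122   read _ → write 2, move R, go to q0
q0 | 222[1]22   read 1 → write _, move R, go to q1
q1 | 222_[2]2
After 13 steps: state q1, head at 3, tape 222_22.

state q1, head at 3, tape 222_22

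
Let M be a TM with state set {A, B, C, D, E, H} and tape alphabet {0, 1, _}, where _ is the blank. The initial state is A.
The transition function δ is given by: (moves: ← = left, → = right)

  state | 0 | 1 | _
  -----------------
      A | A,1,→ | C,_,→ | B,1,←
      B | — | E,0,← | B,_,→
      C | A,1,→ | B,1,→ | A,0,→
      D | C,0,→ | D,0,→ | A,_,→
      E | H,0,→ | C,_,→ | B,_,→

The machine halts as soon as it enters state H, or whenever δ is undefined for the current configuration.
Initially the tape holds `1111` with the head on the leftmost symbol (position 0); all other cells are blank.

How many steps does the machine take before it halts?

8

A | [1]111__   read 1 → write _, move →, go to C
C | _[1]11__   read 1 → write 1, move →, go to B
B | _1[1]1__   read 1 → write 0, move ←, go to E
E | _[1]01__   read 1 → write _, move →, go to C
C | __[0]1__   read 0 → write 1, move →, go to A
A | __1[1]__   read 1 → write _, move →, go to C
C | __1_[_]_   read _ → write 0, move →, go to A
A | __1_0[_]   read _ → write 1, move ←, go to B
B | __1_[0]1
M halts after 8 transitions.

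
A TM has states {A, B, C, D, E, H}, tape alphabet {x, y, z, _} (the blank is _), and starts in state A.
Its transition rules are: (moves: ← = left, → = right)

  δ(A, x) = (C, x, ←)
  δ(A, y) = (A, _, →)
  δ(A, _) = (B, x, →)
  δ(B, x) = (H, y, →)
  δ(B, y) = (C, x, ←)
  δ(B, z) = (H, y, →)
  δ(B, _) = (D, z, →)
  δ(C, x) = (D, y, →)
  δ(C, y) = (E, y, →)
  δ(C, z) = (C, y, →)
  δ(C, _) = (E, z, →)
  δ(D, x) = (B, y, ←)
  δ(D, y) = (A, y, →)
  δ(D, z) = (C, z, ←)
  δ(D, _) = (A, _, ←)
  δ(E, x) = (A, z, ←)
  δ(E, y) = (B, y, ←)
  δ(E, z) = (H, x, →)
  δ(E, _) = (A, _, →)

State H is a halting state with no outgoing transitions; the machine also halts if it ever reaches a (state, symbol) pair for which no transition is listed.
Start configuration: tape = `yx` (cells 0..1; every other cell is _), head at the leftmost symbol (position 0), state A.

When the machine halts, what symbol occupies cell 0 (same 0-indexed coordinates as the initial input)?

A | [y]x   read y → write _, move →, go to A
A | _[x]   read x → write x, move ←, go to C
C | [_]x   read _ → write z, move →, go to E
E | z[x]   read x → write z, move ←, go to A
A | [z]z
Cell 0 holds z when M halts.

z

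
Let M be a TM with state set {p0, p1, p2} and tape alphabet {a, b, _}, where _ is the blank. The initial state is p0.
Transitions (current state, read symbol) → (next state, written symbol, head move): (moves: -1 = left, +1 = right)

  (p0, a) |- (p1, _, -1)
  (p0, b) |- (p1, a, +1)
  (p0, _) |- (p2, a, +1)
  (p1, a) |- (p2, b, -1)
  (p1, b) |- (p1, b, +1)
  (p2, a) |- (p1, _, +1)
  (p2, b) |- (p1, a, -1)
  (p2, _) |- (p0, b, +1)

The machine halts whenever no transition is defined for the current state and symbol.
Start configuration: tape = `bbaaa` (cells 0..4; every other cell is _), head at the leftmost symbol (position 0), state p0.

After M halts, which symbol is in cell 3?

p0 | _[b]baaa   read b → write a, move +1, go to p1
p1 | _a[b]aaa   read b → write b, move +1, go to p1
p1 | _ab[a]aa   read a → write b, move -1, go to p2
p2 | _a[b]baa   read b → write a, move -1, go to p1
p1 | _[a]abaa   read a → write b, move -1, go to p2
p2 | [_]babaa   read _ → write b, move +1, go to p0
p0 | b[b]abaa   read b → write a, move +1, go to p1
p1 | ba[a]baa   read a → write b, move -1, go to p2
p2 | b[a]bbaa   read a → write _, move +1, go to p1
p1 | b_[b]baa   read b → write b, move +1, go to p1
p1 | b_b[b]aa   read b → write b, move +1, go to p1
p1 | b_bb[a]a   read a → write b, move -1, go to p2
p2 | b_b[b]ba   read b → write a, move -1, go to p1
p1 | b_[b]aba   read b → write b, move +1, go to p1
p1 | b_b[a]ba   read a → write b, move -1, go to p2
p2 | b_[b]bba   read b → write a, move -1, go to p1
p1 | b[_]abba
Cell 3 holds b when M halts.

b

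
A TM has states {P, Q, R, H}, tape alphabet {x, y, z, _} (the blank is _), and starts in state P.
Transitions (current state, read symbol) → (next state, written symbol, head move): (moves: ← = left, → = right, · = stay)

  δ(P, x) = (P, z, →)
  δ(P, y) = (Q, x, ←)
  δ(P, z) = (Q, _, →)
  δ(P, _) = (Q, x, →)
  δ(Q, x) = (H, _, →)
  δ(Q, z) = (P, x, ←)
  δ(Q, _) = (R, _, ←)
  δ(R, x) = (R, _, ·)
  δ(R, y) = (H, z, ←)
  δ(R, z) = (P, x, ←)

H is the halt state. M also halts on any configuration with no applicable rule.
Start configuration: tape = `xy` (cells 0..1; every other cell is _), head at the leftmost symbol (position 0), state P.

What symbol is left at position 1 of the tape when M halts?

state=P head=0 tape=_[x]y   (P,x)→(P,z,→)
state=P head=1 tape=_z[y]   (P,y)→(Q,x,←)
state=Q head=0 tape=_[z]x   (Q,z)→(P,x,←)
state=P head=-1 tape=[_]xx   (P,_)→(Q,x,→)
state=Q head=0 tape=x[x]x   (Q,x)→(H,_,→)
state=H head=1 tape=x_[x]
Cell 1 holds x when M halts.

x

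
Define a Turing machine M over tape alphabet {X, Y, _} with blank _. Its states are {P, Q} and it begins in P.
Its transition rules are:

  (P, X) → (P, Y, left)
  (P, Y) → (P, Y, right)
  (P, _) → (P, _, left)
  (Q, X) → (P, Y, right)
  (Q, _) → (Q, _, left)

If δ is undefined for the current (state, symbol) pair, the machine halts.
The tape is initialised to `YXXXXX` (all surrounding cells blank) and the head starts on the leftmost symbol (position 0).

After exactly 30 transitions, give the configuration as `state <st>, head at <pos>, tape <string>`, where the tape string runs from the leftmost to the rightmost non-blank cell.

state P, head at 6, tape YYYYYY

P | [Y]XXXXX_   read Y → write Y, move right, go to P
P | Y[X]XXXX_   read X → write Y, move left, go to P
P | [Y]YXXXX_   read Y → write Y, move right, go to P
P | Y[Y]XXXX_   read Y → write Y, move right, go to P
P | YY[X]XXX_   read X → write Y, move left, go to P
P | Y[Y]YXXX_   read Y → write Y, move right, go to P
P | YY[Y]XXX_   read Y → write Y, move right, go to P
P | YYY[X]XX_   read X → write Y, move left, go to P
P | YY[Y]YXX_   read Y → write Y, move right, go to P
P | YYY[Y]XX_   read Y → write Y, move right, go to P
P | YYYY[X]X_   read X → write Y, move left, go to P
P | YYY[Y]YX_   read Y → write Y, move right, go to P
P | YYYY[Y]X_   read Y → write Y, move right, go to P
P | YYYYY[X]_   read X → write Y, move left, go to P
P | YYYY[Y]Y_   read Y → write Y, move right, go to P
P | YYYYY[Y]_   read Y → write Y, move right, go to P
P | YYYYYY[_]   read _ → write _, move left, go to P
P | YYYYY[Y]_   read Y → write Y, move right, go to P
P | YYYYYY[_]   read _ → write _, move left, go to P
P | YYYYY[Y]_   read Y → write Y, move right, go to P
P | YYYYYY[_]   read _ → write _, move left, go to P
P | YYYYY[Y]_   read Y → write Y, move right, go to P
P | YYYYYY[_]   read _ → write _, move left, go to P
P | YYYYY[Y]_   read Y → write Y, move right, go to P
P | YYYYYY[_]   read _ → write _, move left, go to P
P | YYYYY[Y]_   read Y → write Y, move right, go to P
P | YYYYYY[_]   read _ → write _, move left, go to P
P | YYYYY[Y]_   read Y → write Y, move right, go to P
P | YYYYYY[_]   read _ → write _, move left, go to P
P | YYYYY[Y]_   read Y → write Y, move right, go to P
P | YYYYYY[_]
After 30 steps: state P, head at 6, tape YYYYYY.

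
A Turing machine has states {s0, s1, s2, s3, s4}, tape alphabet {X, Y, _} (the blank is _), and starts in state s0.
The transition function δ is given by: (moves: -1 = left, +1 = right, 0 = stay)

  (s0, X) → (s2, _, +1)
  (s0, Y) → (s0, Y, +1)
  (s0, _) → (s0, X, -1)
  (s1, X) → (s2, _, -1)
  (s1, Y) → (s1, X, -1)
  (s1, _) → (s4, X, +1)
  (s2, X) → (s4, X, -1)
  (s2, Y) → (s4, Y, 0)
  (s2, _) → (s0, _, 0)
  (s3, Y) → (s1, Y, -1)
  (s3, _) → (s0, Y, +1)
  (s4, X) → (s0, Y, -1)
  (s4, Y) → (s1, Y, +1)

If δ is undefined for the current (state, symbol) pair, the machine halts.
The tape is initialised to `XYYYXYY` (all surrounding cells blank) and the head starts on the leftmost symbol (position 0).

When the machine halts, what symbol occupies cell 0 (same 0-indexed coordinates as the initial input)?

state=s0 head=0 tape=[X]YYYXYY_   (s0,X)→(s2,_,+1)
state=s2 head=1 tape=_[Y]YYXYY_   (s2,Y)→(s4,Y,0)
state=s4 head=1 tape=_[Y]YYXYY_   (s4,Y)→(s1,Y,+1)
state=s1 head=2 tape=_Y[Y]YXYY_   (s1,Y)→(s1,X,-1)
state=s1 head=1 tape=_[Y]XYXYY_   (s1,Y)→(s1,X,-1)
state=s1 head=0 tape=[_]XXYXYY_   (s1,_)→(s4,X,+1)
state=s4 head=1 tape=X[X]XYXYY_   (s4,X)→(s0,Y,-1)
state=s0 head=0 tape=[X]YXYXYY_   (s0,X)→(s2,_,+1)
state=s2 head=1 tape=_[Y]XYXYY_   (s2,Y)→(s4,Y,0)
state=s4 head=1 tape=_[Y]XYXYY_   (s4,Y)→(s1,Y,+1)
state=s1 head=2 tape=_Y[X]YXYY_   (s1,X)→(s2,_,-1)
state=s2 head=1 tape=_[Y]_YXYY_   (s2,Y)→(s4,Y,0)
state=s4 head=1 tape=_[Y]_YXYY_   (s4,Y)→(s1,Y,+1)
state=s1 head=2 tape=_Y[_]YXYY_   (s1,_)→(s4,X,+1)
state=s4 head=3 tape=_YX[Y]XYY_   (s4,Y)→(s1,Y,+1)
state=s1 head=4 tape=_YXY[X]YY_   (s1,X)→(s2,_,-1)
state=s2 head=3 tape=_YX[Y]_YY_   (s2,Y)→(s4,Y,0)
state=s4 head=3 tape=_YX[Y]_YY_   (s4,Y)→(s1,Y,+1)
state=s1 head=4 tape=_YXY[_]YY_   (s1,_)→(s4,X,+1)
state=s4 head=5 tape=_YXYX[Y]Y_   (s4,Y)→(s1,Y,+1)
state=s1 head=6 tape=_YXYXY[Y]_   (s1,Y)→(s1,X,-1)
state=s1 head=5 tape=_YXYX[Y]X_   (s1,Y)→(s1,X,-1)
state=s1 head=4 tape=_YXY[X]XX_   (s1,X)→(s2,_,-1)
state=s2 head=3 tape=_YX[Y]_XX_   (s2,Y)→(s4,Y,0)
state=s4 head=3 tape=_YX[Y]_XX_   (s4,Y)→(s1,Y,+1)
state=s1 head=4 tape=_YXY[_]XX_   (s1,_)→(s4,X,+1)
state=s4 head=5 tape=_YXYX[X]X_   (s4,X)→(s0,Y,-1)
state=s0 head=4 tape=_YXY[X]YX_   (s0,X)→(s2,_,+1)
state=s2 head=5 tape=_YXY_[Y]X_   (s2,Y)→(s4,Y,0)
state=s4 head=5 tape=_YXY_[Y]X_   (s4,Y)→(s1,Y,+1)
state=s1 head=6 tape=_YXY_Y[X]_   (s1,X)→(s2,_,-1)
state=s2 head=5 tape=_YXY_[Y]__   (s2,Y)→(s4,Y,0)
state=s4 head=5 tape=_YXY_[Y]__   (s4,Y)→(s1,Y,+1)
state=s1 head=6 tape=_YXY_Y[_]_   (s1,_)→(s4,X,+1)
state=s4 head=7 tape=_YXY_YX[_]
Cell 0 holds _ when M halts.

_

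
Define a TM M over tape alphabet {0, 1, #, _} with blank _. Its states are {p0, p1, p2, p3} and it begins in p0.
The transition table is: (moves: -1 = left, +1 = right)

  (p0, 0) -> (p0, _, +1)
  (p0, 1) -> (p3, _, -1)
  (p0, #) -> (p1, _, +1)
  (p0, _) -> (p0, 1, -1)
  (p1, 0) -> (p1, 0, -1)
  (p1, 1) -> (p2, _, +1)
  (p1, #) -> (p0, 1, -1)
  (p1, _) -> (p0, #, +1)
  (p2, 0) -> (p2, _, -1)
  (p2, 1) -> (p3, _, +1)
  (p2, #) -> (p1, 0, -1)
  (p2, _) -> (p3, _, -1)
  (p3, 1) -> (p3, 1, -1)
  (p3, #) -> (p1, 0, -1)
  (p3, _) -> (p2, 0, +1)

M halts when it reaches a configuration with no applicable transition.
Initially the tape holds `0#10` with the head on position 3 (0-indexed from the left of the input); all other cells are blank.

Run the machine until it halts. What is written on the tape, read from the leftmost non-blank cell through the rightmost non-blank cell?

000_0

p0 | _0#1[0]___   read 0 → write _, move +1, go to p0
p0 | _0#1_[_]__   read _ → write 1, move -1, go to p0
p0 | _0#1[_]1__   read _ → write 1, move -1, go to p0
p0 | _0#[1]11__   read 1 → write _, move -1, go to p3
p3 | _0[#]_11__   read # → write 0, move -1, go to p1
p1 | _[0]0_11__   read 0 → write 0, move -1, go to p1
p1 | [_]00_11__   read _ → write #, move +1, go to p0
p0 | #[0]0_11__   read 0 → write _, move +1, go to p0
p0 | #_[0]_11__   read 0 → write _, move +1, go to p0
p0 | #__[_]11__   read _ → write 1, move -1, go to p0
p0 | #_[_]111__   read _ → write 1, move -1, go to p0
p0 | #[_]1111__   read _ → write 1, move -1, go to p0
p0 | [#]11111__   read # → write _, move +1, go to p1
p1 | _[1]1111__   read 1 → write _, move +1, go to p2
p2 | __[1]111__   read 1 → write _, move +1, go to p3
p3 | ___[1]11__   read 1 → write 1, move -1, go to p3
p3 | __[_]111__   read _ → write 0, move +1, go to p2
p2 | __0[1]11__   read 1 → write _, move +1, go to p3
p3 | __0_[1]1__   read 1 → write 1, move -1, go to p3
p3 | __0[_]11__   read _ → write 0, move +1, go to p2
p2 | __00[1]1__   read 1 → write _, move +1, go to p3
p3 | __00_[1]__   read 1 → write 1, move -1, go to p3
p3 | __00[_]1__   read _ → write 0, move +1, go to p2
p2 | __000[1]__   read 1 → write _, move +1, go to p3
p3 | __000_[_]_   read _ → write 0, move +1, go to p2
p2 | __000_0[_]   read _ → write _, move -1, go to p3
p3 | __000_[0]_
The non-blank tape span at halt is 000_0.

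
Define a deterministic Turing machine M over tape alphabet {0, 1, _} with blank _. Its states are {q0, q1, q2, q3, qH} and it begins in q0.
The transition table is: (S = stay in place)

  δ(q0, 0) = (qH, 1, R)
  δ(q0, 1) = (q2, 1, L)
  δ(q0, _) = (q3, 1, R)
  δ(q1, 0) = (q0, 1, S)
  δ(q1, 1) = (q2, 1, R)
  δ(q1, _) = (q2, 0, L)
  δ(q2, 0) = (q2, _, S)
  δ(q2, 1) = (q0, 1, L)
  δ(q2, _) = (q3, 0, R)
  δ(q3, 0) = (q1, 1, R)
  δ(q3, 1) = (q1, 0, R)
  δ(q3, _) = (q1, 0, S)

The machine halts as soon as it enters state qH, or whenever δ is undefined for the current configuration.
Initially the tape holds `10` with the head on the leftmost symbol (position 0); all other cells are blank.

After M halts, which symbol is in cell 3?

state=q0 head=0 tape=_[1]0__   (q0,1)→(q2,1,L)
state=q2 head=-1 tape=[_]10__   (q2,_)→(q3,0,R)
state=q3 head=0 tape=0[1]0__   (q3,1)→(q1,0,R)
state=q1 head=1 tape=00[0]__   (q1,0)→(q0,1,S)
state=q0 head=1 tape=00[1]__   (q0,1)→(q2,1,L)
state=q2 head=0 tape=0[0]1__   (q2,0)→(q2,_,S)
state=q2 head=0 tape=0[_]1__   (q2,_)→(q3,0,R)
state=q3 head=1 tape=00[1]__   (q3,1)→(q1,0,R)
state=q1 head=2 tape=000[_]_   (q1,_)→(q2,0,L)
state=q2 head=1 tape=00[0]0_   (q2,0)→(q2,_,S)
state=q2 head=1 tape=00[_]0_   (q2,_)→(q3,0,R)
state=q3 head=2 tape=000[0]_   (q3,0)→(q1,1,R)
state=q1 head=3 tape=0001[_]   (q1,_)→(q2,0,L)
state=q2 head=2 tape=000[1]0   (q2,1)→(q0,1,L)
state=q0 head=1 tape=00[0]10   (q0,0)→(qH,1,R)
state=qH head=2 tape=001[1]0
Cell 3 holds 0 when M halts.

0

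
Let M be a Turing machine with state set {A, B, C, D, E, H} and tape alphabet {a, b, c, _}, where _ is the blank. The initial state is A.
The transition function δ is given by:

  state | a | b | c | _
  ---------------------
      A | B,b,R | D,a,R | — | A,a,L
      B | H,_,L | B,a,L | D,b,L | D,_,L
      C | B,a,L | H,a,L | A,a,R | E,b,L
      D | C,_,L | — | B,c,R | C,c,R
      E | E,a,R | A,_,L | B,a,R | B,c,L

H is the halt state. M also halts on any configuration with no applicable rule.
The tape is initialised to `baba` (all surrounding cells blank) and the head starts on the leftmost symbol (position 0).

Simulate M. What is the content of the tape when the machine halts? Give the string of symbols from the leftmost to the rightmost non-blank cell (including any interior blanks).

A | ___[b]aba   read b → write a, move R, go to D
D | ___a[a]ba   read a → write _, move L, go to C
C | ___[a]_ba   read a → write a, move L, go to B
B | __[_]a_ba   read _ → write _, move L, go to D
D | _[_]_a_ba   read _ → write c, move R, go to C
C | _c[_]a_ba   read _ → write b, move L, go to E
E | _[c]ba_ba   read c → write a, move R, go to B
B | _a[b]a_ba   read b → write a, move L, go to B
B | _[a]aa_ba   read a → write _, move L, go to H
H | [_]_aa_ba
The non-blank tape span at halt is aa_ba.

aa_ba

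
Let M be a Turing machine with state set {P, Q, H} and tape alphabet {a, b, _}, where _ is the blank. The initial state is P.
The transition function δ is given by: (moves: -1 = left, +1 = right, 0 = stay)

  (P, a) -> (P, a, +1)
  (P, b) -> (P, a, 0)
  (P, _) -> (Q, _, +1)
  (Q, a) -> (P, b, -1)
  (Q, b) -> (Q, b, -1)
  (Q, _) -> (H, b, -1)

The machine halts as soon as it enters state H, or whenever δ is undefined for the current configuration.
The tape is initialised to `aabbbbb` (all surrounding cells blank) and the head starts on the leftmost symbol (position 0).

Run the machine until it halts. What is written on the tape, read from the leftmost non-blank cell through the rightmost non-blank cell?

aaaaaaa_b

state=P head=0 tape=[a]abbbbb__   (P,a)→(P,a,+1)
state=P head=1 tape=a[a]bbbbb__   (P,a)→(P,a,+1)
state=P head=2 tape=aa[b]bbbb__   (P,b)→(P,a,0)
state=P head=2 tape=aa[a]bbbb__   (P,a)→(P,a,+1)
state=P head=3 tape=aaa[b]bbb__   (P,b)→(P,a,0)
state=P head=3 tape=aaa[a]bbb__   (P,a)→(P,a,+1)
state=P head=4 tape=aaaa[b]bb__   (P,b)→(P,a,0)
state=P head=4 tape=aaaa[a]bb__   (P,a)→(P,a,+1)
state=P head=5 tape=aaaaa[b]b__   (P,b)→(P,a,0)
state=P head=5 tape=aaaaa[a]b__   (P,a)→(P,a,+1)
state=P head=6 tape=aaaaaa[b]__   (P,b)→(P,a,0)
state=P head=6 tape=aaaaaa[a]__   (P,a)→(P,a,+1)
state=P head=7 tape=aaaaaaa[_]_   (P,_)→(Q,_,+1)
state=Q head=8 tape=aaaaaaa_[_]   (Q,_)→(H,b,-1)
state=H head=7 tape=aaaaaaa[_]b
The non-blank tape span at halt is aaaaaaa_b.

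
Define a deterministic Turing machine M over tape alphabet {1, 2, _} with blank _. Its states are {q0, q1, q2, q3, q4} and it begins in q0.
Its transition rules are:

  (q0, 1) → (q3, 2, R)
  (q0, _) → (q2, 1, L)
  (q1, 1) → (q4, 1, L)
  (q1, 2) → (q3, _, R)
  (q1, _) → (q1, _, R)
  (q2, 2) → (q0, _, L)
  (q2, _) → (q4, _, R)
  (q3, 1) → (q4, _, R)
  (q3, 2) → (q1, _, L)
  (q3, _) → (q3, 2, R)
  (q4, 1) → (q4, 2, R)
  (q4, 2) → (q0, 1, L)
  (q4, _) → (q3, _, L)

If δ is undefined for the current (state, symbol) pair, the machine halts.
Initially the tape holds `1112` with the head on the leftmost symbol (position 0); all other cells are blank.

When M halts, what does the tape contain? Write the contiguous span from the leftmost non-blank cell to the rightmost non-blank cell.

2_21

state=q0 head=0 tape=[1]112   (q0,1)→(q3,2,R)
state=q3 head=1 tape=2[1]12   (q3,1)→(q4,_,R)
state=q4 head=2 tape=2_[1]2   (q4,1)→(q4,2,R)
state=q4 head=3 tape=2_2[2]   (q4,2)→(q0,1,L)
state=q0 head=2 tape=2_[2]1
The non-blank tape span at halt is 2_21.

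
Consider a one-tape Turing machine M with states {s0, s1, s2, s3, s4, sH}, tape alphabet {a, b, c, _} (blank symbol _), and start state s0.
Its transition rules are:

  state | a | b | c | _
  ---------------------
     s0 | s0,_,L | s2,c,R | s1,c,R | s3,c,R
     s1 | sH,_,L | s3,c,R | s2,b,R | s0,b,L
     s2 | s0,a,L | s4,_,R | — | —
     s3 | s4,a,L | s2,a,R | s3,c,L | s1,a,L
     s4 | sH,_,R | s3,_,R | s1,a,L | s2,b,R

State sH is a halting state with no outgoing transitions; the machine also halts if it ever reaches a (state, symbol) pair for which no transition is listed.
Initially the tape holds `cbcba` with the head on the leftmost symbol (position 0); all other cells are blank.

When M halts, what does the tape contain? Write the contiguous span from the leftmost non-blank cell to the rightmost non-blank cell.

state=s0 head=0 tape=___[c]bcba   (s0,c)→(s1,c,R)
state=s1 head=1 tape=___c[b]cba   (s1,b)→(s3,c,R)
state=s3 head=2 tape=___cc[c]ba   (s3,c)→(s3,c,L)
state=s3 head=1 tape=___c[c]cba   (s3,c)→(s3,c,L)
state=s3 head=0 tape=___[c]ccba   (s3,c)→(s3,c,L)
state=s3 head=-1 tape=__[_]cccba   (s3,_)→(s1,a,L)
state=s1 head=-2 tape=_[_]acccba   (s1,_)→(s0,b,L)
state=s0 head=-3 tape=[_]bacccba   (s0,_)→(s3,c,R)
state=s3 head=-2 tape=c[b]acccba   (s3,b)→(s2,a,R)
state=s2 head=-1 tape=ca[a]cccba   (s2,a)→(s0,a,L)
state=s0 head=-2 tape=c[a]acccba   (s0,a)→(s0,_,L)
state=s0 head=-3 tape=[c]_acccba   (s0,c)→(s1,c,R)
state=s1 head=-2 tape=c[_]acccba   (s1,_)→(s0,b,L)
state=s0 head=-3 tape=[c]bacccba   (s0,c)→(s1,c,R)
state=s1 head=-2 tape=c[b]acccba   (s1,b)→(s3,c,R)
state=s3 head=-1 tape=cc[a]cccba   (s3,a)→(s4,a,L)
state=s4 head=-2 tape=c[c]acccba   (s4,c)→(s1,a,L)
state=s1 head=-3 tape=[c]aacccba   (s1,c)→(s2,b,R)
state=s2 head=-2 tape=b[a]acccba   (s2,a)→(s0,a,L)
state=s0 head=-3 tape=[b]aacccba   (s0,b)→(s2,c,R)
state=s2 head=-2 tape=c[a]acccba   (s2,a)→(s0,a,L)
state=s0 head=-3 tape=[c]aacccba   (s0,c)→(s1,c,R)
state=s1 head=-2 tape=c[a]acccba   (s1,a)→(sH,_,L)
state=sH head=-3 tape=[c]_acccba
The non-blank tape span at halt is c_acccba.

c_acccba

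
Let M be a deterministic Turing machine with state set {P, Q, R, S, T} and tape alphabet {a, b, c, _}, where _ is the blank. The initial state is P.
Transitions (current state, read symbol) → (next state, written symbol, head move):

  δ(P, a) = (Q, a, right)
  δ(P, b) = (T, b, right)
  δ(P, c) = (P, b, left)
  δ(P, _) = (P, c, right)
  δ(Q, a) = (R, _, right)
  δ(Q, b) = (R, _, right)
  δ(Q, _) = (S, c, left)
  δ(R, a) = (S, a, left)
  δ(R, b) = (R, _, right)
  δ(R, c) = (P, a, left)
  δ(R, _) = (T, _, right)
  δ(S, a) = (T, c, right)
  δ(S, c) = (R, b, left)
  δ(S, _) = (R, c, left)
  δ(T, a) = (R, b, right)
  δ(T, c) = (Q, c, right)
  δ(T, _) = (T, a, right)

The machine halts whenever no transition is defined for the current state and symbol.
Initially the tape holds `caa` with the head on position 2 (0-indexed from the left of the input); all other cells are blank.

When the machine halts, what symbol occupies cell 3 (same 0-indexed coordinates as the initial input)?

P | ca[a]______   read a → write a, move right, go to Q
Q | caa[_]_____   read _ → write c, move left, go to S
S | ca[a]c_____   read a → write c, move right, go to T
T | cac[c]_____   read c → write c, move right, go to Q
Q | cacc[_]____   read _ → write c, move left, go to S
S | cac[c]c____   read c → write b, move left, go to R
R | ca[c]bc____   read c → write a, move left, go to P
P | c[a]abc____   read a → write a, move right, go to Q
Q | ca[a]bc____   read a → write _, move right, go to R
R | ca_[b]c____   read b → write _, move right, go to R
R | ca__[c]____   read c → write a, move left, go to P
P | ca_[_]a____   read _ → write c, move right, go to P
P | ca_c[a]____   read a → write a, move right, go to Q
Q | ca_ca[_]___   read _ → write c, move left, go to S
S | ca_c[a]c___   read a → write c, move right, go to T
T | ca_cc[c]___   read c → write c, move right, go to Q
Q | ca_ccc[_]__   read _ → write c, move left, go to S
S | ca_cc[c]c__   read c → write b, move left, go to R
R | ca_c[c]bc__   read c → write a, move left, go to P
P | ca_[c]abc__   read c → write b, move left, go to P
P | ca[_]babc__   read _ → write c, move right, go to P
P | cac[b]abc__   read b → write b, move right, go to T
T | cacb[a]bc__   read a → write b, move right, go to R
R | cacbb[b]c__   read b → write _, move right, go to R
R | cacbb_[c]__   read c → write a, move left, go to P
P | cacbb[_]a__   read _ → write c, move right, go to P
P | cacbbc[a]__   read a → write a, move right, go to Q
Q | cacbbca[_]_   read _ → write c, move left, go to S
S | cacbbc[a]c_   read a → write c, move right, go to T
T | cacbbcc[c]_   read c → write c, move right, go to Q
Q | cacbbccc[_]   read _ → write c, move left, go to S
S | cacbbcc[c]c   read c → write b, move left, go to R
R | cacbbc[c]bc   read c → write a, move left, go to P
P | cacbb[c]abc   read c → write b, move left, go to P
P | cacb[b]babc   read b → write b, move right, go to T
T | cacbb[b]abc
Cell 3 holds b when M halts.

b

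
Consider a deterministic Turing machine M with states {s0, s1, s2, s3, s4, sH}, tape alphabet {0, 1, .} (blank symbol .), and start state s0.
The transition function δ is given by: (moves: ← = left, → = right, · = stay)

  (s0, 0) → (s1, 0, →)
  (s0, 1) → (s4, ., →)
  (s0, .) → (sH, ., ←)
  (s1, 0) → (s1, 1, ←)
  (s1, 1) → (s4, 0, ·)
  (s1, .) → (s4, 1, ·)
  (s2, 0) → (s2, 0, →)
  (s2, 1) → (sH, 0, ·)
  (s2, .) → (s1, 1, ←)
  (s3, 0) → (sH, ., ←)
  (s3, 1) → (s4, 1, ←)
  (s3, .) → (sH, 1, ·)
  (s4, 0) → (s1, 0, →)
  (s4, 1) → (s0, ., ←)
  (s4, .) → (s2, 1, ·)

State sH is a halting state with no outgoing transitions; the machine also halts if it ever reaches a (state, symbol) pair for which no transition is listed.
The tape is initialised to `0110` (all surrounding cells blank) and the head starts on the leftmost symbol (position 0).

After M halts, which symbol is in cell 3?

state=s0 head=0 tape=...[0]110   (s0,0)→(s1,0,→)
state=s1 head=1 tape=...0[1]10   (s1,1)→(s4,0,·)
state=s4 head=1 tape=...0[0]10   (s4,0)→(s1,0,→)
state=s1 head=2 tape=...00[1]0   (s1,1)→(s4,0,·)
state=s4 head=2 tape=...00[0]0   (s4,0)→(s1,0,→)
state=s1 head=3 tape=...000[0]   (s1,0)→(s1,1,←)
state=s1 head=2 tape=...00[0]1   (s1,0)→(s1,1,←)
state=s1 head=1 tape=...0[0]11   (s1,0)→(s1,1,←)
state=s1 head=0 tape=...[0]111   (s1,0)→(s1,1,←)
state=s1 head=-1 tape=..[.]1111   (s1,.)→(s4,1,·)
state=s4 head=-1 tape=..[1]1111   (s4,1)→(s0,.,←)
state=s0 head=-2 tape=.[.].1111   (s0,.)→(sH,.,←)
state=sH head=-3 tape=[.]..1111
Cell 3 holds 1 when M halts.

1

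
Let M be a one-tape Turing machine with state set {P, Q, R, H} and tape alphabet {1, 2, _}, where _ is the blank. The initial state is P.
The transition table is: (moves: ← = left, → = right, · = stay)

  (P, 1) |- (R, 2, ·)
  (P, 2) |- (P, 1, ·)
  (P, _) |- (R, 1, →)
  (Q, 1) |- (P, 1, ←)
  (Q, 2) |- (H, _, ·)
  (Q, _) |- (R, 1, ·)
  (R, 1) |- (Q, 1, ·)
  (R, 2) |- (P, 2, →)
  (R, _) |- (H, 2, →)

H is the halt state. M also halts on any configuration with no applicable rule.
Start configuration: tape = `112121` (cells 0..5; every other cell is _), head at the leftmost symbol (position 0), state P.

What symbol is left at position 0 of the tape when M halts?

2

state=P head=0 tape=[1]12121___   (P,1)→(R,2,·)
state=R head=0 tape=[2]12121___   (R,2)→(P,2,→)
state=P head=1 tape=2[1]2121___   (P,1)→(R,2,·)
state=R head=1 tape=2[2]2121___   (R,2)→(P,2,→)
state=P head=2 tape=22[2]121___   (P,2)→(P,1,·)
state=P head=2 tape=22[1]121___   (P,1)→(R,2,·)
state=R head=2 tape=22[2]121___   (R,2)→(P,2,→)
state=P head=3 tape=222[1]21___   (P,1)→(R,2,·)
state=R head=3 tape=222[2]21___   (R,2)→(P,2,→)
state=P head=4 tape=2222[2]1___   (P,2)→(P,1,·)
state=P head=4 tape=2222[1]1___   (P,1)→(R,2,·)
state=R head=4 tape=2222[2]1___   (R,2)→(P,2,→)
state=P head=5 tape=22222[1]___   (P,1)→(R,2,·)
state=R head=5 tape=22222[2]___   (R,2)→(P,2,→)
state=P head=6 tape=222222[_]__   (P,_)→(R,1,→)
state=R head=7 tape=2222221[_]_   (R,_)→(H,2,→)
state=H head=8 tape=22222212[_]
Cell 0 holds 2 when M halts.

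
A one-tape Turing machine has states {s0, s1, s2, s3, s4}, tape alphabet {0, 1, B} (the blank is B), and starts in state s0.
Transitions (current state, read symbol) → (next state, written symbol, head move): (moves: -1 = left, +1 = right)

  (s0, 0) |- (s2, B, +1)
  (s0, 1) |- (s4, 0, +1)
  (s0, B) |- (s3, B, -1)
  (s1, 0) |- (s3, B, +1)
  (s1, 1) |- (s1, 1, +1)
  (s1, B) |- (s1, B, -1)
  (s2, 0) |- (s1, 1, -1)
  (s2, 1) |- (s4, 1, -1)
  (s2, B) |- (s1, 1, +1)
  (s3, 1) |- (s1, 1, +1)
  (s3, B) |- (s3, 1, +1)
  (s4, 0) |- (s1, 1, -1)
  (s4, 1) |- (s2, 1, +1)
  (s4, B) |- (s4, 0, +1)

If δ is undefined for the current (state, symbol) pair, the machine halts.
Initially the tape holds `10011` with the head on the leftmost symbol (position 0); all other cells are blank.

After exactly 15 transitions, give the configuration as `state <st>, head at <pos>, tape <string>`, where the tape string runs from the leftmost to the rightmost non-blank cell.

state s1, head at 5, tape 1B11

s0 | [1]0011B   read 1 → write 0, move +1, go to s4
s4 | 0[0]011B   read 0 → write 1, move -1, go to s1
s1 | [0]1011B   read 0 → write B, move +1, go to s3
s3 | B[1]011B   read 1 → write 1, move +1, go to s1
s1 | B1[0]11B   read 0 → write B, move +1, go to s3
s3 | B1B[1]1B   read 1 → write 1, move +1, go to s1
s1 | B1B1[1]B   read 1 → write 1, move +1, go to s1
s1 | B1B11[B]   read B → write B, move -1, go to s1
s1 | B1B1[1]B   read 1 → write 1, move +1, go to s1
s1 | B1B11[B]   read B → write B, move -1, go to s1
s1 | B1B1[1]B   read 1 → write 1, move +1, go to s1
s1 | B1B11[B]   read B → write B, move -1, go to s1
s1 | B1B1[1]B   read 1 → write 1, move +1, go to s1
s1 | B1B11[B]   read B → write B, move -1, go to s1
s1 | B1B1[1]B   read 1 → write 1, move +1, go to s1
s1 | B1B11[B]
After 15 steps: state s1, head at 5, tape 1B11.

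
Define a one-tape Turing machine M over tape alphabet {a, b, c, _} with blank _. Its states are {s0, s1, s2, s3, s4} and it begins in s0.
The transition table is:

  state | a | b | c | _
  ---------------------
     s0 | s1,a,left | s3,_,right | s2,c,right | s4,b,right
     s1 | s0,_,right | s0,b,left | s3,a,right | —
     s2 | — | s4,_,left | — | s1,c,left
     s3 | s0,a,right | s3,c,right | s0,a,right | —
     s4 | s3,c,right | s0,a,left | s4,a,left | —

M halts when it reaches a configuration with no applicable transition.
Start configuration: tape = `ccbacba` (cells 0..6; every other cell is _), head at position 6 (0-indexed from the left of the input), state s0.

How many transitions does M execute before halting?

9

s0 | ccbacb[a]_   read a → write a, move left, go to s1
s1 | ccbac[b]a_   read b → write b, move left, go to s0
s0 | ccba[c]ba_   read c → write c, move right, go to s2
s2 | ccbac[b]a_   read b → write _, move left, go to s4
s4 | ccba[c]_a_   read c → write a, move left, go to s4
s4 | ccb[a]a_a_   read a → write c, move right, go to s3
s3 | ccbc[a]_a_   read a → write a, move right, go to s0
s0 | ccbca[_]a_   read _ → write b, move right, go to s4
s4 | ccbcab[a]_   read a → write c, move right, go to s3
s3 | ccbcabc[_]
M halts after 9 transitions.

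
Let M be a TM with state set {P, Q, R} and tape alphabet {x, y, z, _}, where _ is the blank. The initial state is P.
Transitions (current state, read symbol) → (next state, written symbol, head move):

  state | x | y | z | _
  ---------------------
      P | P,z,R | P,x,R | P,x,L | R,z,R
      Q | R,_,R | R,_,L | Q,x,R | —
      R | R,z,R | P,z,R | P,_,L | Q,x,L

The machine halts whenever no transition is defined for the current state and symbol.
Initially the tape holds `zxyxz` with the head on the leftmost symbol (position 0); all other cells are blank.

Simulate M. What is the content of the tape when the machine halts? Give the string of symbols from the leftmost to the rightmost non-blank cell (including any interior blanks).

zzzzzzx_x

P | __[z]xyxz__   read z → write x, move L, go to P
P | _[_]xxyxz__   read _ → write z, move R, go to R
R | _z[x]xyxz__   read x → write z, move R, go to R
R | _zz[x]yxz__   read x → write z, move R, go to R
R | _zzz[y]xz__   read y → write z, move R, go to P
P | _zzzz[x]z__   read x → write z, move R, go to P
P | _zzzzz[z]__   read z → write x, move L, go to P
P | _zzzz[z]x__   read z → write x, move L, go to P
P | _zzz[z]xx__   read z → write x, move L, go to P
P | _zz[z]xxx__   read z → write x, move L, go to P
P | _z[z]xxxx__   read z → write x, move L, go to P
P | _[z]xxxxx__   read z → write x, move L, go to P
P | [_]xxxxxx__   read _ → write z, move R, go to R
R | z[x]xxxxx__   read x → write z, move R, go to R
R | zz[x]xxxx__   read x → write z, move R, go to R
R | zzz[x]xxx__   read x → write z, move R, go to R
R | zzzz[x]xx__   read x → write z, move R, go to R
R | zzzzz[x]x__   read x → write z, move R, go to R
R | zzzzzz[x]__   read x → write z, move R, go to R
R | zzzzzzz[_]_   read _ → write x, move L, go to Q
Q | zzzzzz[z]x_   read z → write x, move R, go to Q
Q | zzzzzzx[x]_   read x → write _, move R, go to R
R | zzzzzzx_[_]   read _ → write x, move L, go to Q
Q | zzzzzzx[_]x
The non-blank tape span at halt is zzzzzzx_x.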